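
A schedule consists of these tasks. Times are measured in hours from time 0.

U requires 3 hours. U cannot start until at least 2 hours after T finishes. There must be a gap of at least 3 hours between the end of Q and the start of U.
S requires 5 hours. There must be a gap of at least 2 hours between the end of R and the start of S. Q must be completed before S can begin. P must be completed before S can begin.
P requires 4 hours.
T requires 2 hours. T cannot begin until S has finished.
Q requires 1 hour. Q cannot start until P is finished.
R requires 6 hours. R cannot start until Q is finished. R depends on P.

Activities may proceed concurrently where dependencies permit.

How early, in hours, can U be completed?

P has no prerequisites, so it starts at hour 0 and finishes at hour 4.
After P (finishes hour 4), Q can start at hour 4 and finishes at hour 5.
R cannot start until Q (finishes hour 5); P (finishes hour 4). The controlling bound is hour 5, so R finishes at 5 + 6 = hour 11.
S has to wait for R (finishes hour 11, plus 2-hour gap → hour 13); Q (finishes hour 5); P (finishes hour 4). The latest of these is hour 13, so S runs hour 13 to 13 + 5 = hour 18.
After S (finishes hour 18), T can start at hour 18 and finishes at hour 20.
U needs all of T (finishes hour 20, plus 2-hour gap → hour 22); Q (finishes hour 5, plus 3-hour gap → hour 8). That puts its earliest start at hour 22; it finishes at 22 + 3 = hour 25.

25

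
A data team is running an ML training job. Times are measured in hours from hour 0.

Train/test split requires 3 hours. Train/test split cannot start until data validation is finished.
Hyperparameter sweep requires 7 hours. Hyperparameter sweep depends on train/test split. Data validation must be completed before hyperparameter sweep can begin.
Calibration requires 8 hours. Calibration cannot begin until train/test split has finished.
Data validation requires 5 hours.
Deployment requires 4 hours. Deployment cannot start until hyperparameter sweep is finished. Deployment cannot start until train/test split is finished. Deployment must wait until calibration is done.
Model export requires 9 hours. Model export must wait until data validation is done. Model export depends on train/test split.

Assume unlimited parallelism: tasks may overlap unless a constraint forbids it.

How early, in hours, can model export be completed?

Nothing blocks data validation, so it runs from hour 0 to hour 5.
After data validation (finishes hour 5), train/test split can start at hour 5 and finishes at hour 8.
Model export has to wait for data validation (finishes hour 5); train/test split (finishes hour 8). The latest of these is hour 8, so model export runs hour 8 to 8 + 9 = hour 17.

17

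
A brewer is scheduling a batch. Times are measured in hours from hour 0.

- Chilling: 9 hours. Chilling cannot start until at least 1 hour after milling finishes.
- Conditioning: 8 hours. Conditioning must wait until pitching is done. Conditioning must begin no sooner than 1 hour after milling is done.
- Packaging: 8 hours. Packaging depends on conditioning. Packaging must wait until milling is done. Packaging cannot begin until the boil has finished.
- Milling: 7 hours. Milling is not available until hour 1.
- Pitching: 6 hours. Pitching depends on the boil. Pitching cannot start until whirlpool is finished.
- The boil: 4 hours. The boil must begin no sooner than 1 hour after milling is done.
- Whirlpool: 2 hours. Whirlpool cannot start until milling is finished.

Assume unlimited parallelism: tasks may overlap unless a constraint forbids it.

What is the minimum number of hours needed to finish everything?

Milling cannot begin until its own release at hour 1. It runs from hour 1 to 1 + 7 = hour 8.
After milling (finishes hour 8, plus 1-hour gap → hour 9), chilling can start at hour 9 and finishes at hour 18.
Whirlpool cannot begin until milling (finishes hour 8). It runs from hour 8 to 8 + 2 = hour 10.
The boil cannot begin until milling (finishes hour 8, plus 1-hour gap → hour 9). It runs from hour 9 to 9 + 4 = hour 13.
Pitching cannot start until the boil (finishes hour 13); whirlpool (finishes hour 10). The controlling bound is hour 13, so pitching finishes at 13 + 6 = hour 19.
Conditioning needs all of pitching (finishes hour 19); milling (finishes hour 8, plus 1-hour gap → hour 9). That puts its earliest start at hour 19; it finishes at 19 + 8 = hour 27.
Packaging needs all of conditioning (finishes hour 27); milling (finishes hour 8); the boil (finishes hour 13). That puts its earliest start at hour 27; it finishes at 27 + 8 = hour 35.
All tasks are finished once the last one completes. Finish times: Milling at 8, The boil at 13, Whirlpool at 10, Chilling at 18, Pitching at 19, Conditioning at 27, Packaging at 35. The latest is hour 35.

35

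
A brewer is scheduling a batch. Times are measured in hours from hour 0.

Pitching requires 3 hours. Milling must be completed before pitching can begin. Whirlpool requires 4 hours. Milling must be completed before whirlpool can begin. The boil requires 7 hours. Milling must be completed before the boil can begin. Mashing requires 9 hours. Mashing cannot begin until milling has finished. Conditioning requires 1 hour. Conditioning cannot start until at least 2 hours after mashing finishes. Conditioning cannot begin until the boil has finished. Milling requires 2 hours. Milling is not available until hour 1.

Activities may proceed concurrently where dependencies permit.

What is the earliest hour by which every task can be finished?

15

Milling cannot begin until its own release at hour 1. It runs from hour 1 to 1 + 2 = hour 3.
Pitching waits on milling (finishes hour 3), so it starts at hour 3 and finishes at 3 + 3 = hour 6.
After milling (finishes hour 3), whirlpool can start at hour 3 and finishes at hour 7.
The boil cannot begin until milling (finishes hour 3). It runs from hour 3 to 3 + 7 = hour 10.
After milling (finishes hour 3), mashing can start at hour 3 and finishes at hour 12.
Conditioning cannot start until mashing (finishes hour 12, plus 2-hour gap → hour 14); the boil (finishes hour 10). The controlling bound is hour 14, so conditioning finishes at 14 + 1 = hour 15.
All tasks are finished once the last one completes. Finish times: Milling at 3, Mashing at 12, The boil at 10, Whirlpool at 7, Pitching at 6, Conditioning at 15. The latest is hour 15.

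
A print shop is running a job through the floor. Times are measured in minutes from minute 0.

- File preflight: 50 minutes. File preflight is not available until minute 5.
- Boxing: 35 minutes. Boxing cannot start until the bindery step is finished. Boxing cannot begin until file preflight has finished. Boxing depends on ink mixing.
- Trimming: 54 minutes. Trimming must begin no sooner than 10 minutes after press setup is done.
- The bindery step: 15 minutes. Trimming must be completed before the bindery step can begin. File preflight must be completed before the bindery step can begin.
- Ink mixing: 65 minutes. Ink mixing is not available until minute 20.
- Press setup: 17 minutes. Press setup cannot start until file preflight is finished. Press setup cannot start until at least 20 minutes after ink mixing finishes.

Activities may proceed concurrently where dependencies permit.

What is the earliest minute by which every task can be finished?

After its own release at minute 20, ink mixing can start at minute 20 and finishes at minute 85.
After its own release at minute 5, file preflight can start at minute 5 and finishes at minute 55.
For press setup: file preflight (finishes minute 55); ink mixing (finishes minute 85, plus 20-minute gap → minute 105). Taking the maximum gives a start of minute 105, and it finishes at 105 + 17 = minute 122.
After press setup (finishes minute 122, plus 10-minute gap → minute 132), trimming can start at minute 132 and finishes at minute 186.
For the bindery step: trimming (finishes minute 186); file preflight (finishes minute 55). Taking the maximum gives a start of minute 186, and it finishes at 186 + 15 = minute 201.
For boxing: the bindery step (finishes minute 201); file preflight (finishes minute 55); ink mixing (finishes minute 85). Taking the maximum gives a start of minute 201, and it finishes at 201 + 35 = minute 236.
All tasks are finished once the last one completes. Finish times: File preflight at 55, Ink mixing at 85, Press setup at 122, Trimming at 186, The bindery step at 201, Boxing at 236. The latest is minute 236.

236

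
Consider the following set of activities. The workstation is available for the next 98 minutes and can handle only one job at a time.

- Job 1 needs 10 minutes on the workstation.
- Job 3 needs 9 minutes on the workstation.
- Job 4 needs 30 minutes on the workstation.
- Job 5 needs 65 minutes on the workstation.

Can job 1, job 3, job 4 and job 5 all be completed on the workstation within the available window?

Running back to back, the jobs need 10 + 9 + 30 + 65 = 114 minutes on the workstation.
Since 114 > 98, they cannot all fit.

No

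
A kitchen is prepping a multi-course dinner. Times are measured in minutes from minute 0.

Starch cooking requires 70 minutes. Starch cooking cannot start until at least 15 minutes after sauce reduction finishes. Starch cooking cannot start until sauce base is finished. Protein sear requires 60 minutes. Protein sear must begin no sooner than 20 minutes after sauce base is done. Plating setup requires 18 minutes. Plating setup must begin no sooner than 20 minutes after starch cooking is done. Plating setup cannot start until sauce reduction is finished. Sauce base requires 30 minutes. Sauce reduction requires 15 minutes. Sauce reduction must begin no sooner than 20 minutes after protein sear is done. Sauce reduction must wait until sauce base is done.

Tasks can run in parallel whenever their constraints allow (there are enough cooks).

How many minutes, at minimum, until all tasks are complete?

268

Sauce base has no prerequisites, so it starts at minute 0 and finishes at minute 30.
Protein sear waits on sauce base (finishes minute 30, plus 20-minute gap → minute 50), so it starts at minute 50 and finishes at 50 + 60 = minute 110.
Sauce reduction needs all of protein sear (finishes minute 110, plus 20-minute gap → minute 130); sauce base (finishes minute 30). That puts its earliest start at minute 130; it finishes at 130 + 15 = minute 145.
Starch cooking cannot start until sauce reduction (finishes minute 145, plus 15-minute gap → minute 160); sauce base (finishes minute 30). The controlling bound is minute 160, so starch cooking finishes at 160 + 70 = minute 230.
Plating setup needs all of starch cooking (finishes minute 230, plus 20-minute gap → minute 250); sauce reduction (finishes minute 145). That puts its earliest start at minute 250; it finishes at 250 + 18 = minute 268.
All tasks are finished once the last one completes. Finish times: Sauce base at 30, Protein sear at 110, Sauce reduction at 145, Starch cooking at 230, Plating setup at 268. The latest is minute 268.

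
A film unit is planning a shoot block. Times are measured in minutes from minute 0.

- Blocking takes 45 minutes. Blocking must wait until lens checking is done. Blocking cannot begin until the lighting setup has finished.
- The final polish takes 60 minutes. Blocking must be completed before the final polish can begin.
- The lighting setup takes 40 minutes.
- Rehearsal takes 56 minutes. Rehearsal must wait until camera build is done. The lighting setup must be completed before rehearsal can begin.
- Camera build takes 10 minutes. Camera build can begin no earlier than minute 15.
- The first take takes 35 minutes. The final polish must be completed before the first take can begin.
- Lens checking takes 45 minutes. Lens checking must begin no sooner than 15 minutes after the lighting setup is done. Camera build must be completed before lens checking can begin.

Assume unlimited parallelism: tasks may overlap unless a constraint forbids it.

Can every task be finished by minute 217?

After its own release at minute 15, camera build can start at minute 15 and finishes at minute 25.
The lighting setup has no prerequisites, so it starts at minute 0 and finishes at minute 40.
Rehearsal needs all of camera build (finishes minute 25); the lighting setup (finishes minute 40). That puts its earliest start at minute 40; it finishes at 40 + 56 = minute 96.
For lens checking: the lighting setup (finishes minute 40, plus 15-minute gap → minute 55); camera build (finishes minute 25). Taking the maximum gives a start of minute 55, and it finishes at 55 + 45 = minute 100.
For blocking: lens checking (finishes minute 100); the lighting setup (finishes minute 40). Taking the maximum gives a start of minute 100, and it finishes at 100 + 45 = minute 145.
The final polish cannot begin until blocking (finishes minute 145). It runs from minute 145 to 145 + 60 = minute 205.
The first take cannot begin until the final polish (finishes minute 205). It runs from minute 205 to 205 + 35 = minute 240.
The earliest everything can be done is minute 240, which is after the deadline of 217, so it is not possible.

No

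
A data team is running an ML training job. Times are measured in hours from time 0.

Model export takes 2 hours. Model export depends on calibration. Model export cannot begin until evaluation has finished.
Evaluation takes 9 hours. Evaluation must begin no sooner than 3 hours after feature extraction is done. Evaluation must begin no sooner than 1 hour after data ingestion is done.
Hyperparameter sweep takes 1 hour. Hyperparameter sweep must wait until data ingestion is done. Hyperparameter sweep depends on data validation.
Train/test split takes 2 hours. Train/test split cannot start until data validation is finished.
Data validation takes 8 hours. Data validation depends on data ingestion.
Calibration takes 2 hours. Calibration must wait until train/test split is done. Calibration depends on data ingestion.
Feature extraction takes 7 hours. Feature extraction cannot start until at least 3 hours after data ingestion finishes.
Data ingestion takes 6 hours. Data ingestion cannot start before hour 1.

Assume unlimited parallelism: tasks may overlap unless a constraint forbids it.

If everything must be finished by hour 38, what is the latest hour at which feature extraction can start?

Model export has no dependents, so it just needs to finish by hour 38. Starting by 38 − 2 = hour 36 achieves that.
Evaluation has to be done before model export (must start by hour 36). That means finishing by hour 36, i.e. starting by 36 − 9 = hour 27.
Feature extraction has to be done before evaluation (must start by hour 27, minus 3-hour gap → hour 24). That means finishing by hour 24, i.e. starting by 24 − 7 = hour 17.

17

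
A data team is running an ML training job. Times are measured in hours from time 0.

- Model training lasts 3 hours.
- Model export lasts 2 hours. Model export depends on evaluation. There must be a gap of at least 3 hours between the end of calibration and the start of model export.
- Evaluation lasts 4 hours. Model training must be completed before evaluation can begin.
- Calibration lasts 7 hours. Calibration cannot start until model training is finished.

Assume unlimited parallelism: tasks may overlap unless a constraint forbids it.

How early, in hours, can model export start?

13

Model training has no prerequisites, so it starts at hour 0 and finishes at hour 3.
After model training (finishes hour 3), calibration can start at hour 3 and finishes at hour 10.
Evaluation waits on model training (finishes hour 3), so it starts at hour 3 and finishes at 3 + 4 = hour 7.
Model export waits on evaluation (finishes hour 7); calibration (finishes hour 10, plus 3-hour gap → hour 13). The latest of these is hour 13, which is the earliest model export can start.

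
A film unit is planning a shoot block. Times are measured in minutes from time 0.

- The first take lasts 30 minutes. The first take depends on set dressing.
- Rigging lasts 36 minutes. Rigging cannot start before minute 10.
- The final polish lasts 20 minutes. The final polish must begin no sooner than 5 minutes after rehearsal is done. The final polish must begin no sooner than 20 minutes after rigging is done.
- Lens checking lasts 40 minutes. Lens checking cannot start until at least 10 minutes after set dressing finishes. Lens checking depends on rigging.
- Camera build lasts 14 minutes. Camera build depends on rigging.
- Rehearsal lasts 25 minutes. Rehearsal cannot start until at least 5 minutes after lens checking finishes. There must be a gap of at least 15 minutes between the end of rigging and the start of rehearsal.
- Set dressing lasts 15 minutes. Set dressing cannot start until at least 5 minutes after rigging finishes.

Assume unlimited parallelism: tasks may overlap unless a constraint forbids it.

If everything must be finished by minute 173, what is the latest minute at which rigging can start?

12

The final polish must finish by minute 173; it takes 20 minutes, so it must start by 173 − 20 = minute 153.
Rehearsal must finish before the final polish (must start by minute 153, minus 5-minute gap → minute 148). With a 25-minute duration, rehearsal must start by 148 − 25 = minute 123.
Lens checking must finish before rehearsal (must start by minute 123, minus 5-minute gap → minute 118). With a 40-minute duration, lens checking must start by 118 − 40 = minute 78.
The first take has no dependents, so it just needs to finish by minute 173. Starting by 173 − 30 = minute 143 achieves that.
Set dressing feeds lens checking (must start by minute 78, minus 10-minute gap → minute 68); the first take (must start by minute 143). Taking the minimum, set dressing must finish by minute 68 and start by 68 − 15 = minute 53.
To finish by minute 173, camera build (duration 14) must start no later than minute 159.
Rigging has several dependents: set dressing (must start by minute 53, minus 5-minute gap → minute 48); camera build (must start by minute 159); lens checking (must start by minute 78); rehearsal (must start by minute 123, minus 15-minute gap → minute 108); the final polish (must start by minute 153, minus 20-minute gap → minute 133). The earliest of those limits is minute 48, so rigging must start by 48 − 36 = minute 12.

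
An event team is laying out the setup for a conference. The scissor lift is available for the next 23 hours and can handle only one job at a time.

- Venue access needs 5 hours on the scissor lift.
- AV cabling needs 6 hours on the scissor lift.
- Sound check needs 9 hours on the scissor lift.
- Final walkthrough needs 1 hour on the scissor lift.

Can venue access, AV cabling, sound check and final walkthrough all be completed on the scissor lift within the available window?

Running back to back, the jobs need 5 + 6 + 9 + 1 = 21 hours on the scissor lift.
Since 21 ≤ 23, they fit within the window.

Yes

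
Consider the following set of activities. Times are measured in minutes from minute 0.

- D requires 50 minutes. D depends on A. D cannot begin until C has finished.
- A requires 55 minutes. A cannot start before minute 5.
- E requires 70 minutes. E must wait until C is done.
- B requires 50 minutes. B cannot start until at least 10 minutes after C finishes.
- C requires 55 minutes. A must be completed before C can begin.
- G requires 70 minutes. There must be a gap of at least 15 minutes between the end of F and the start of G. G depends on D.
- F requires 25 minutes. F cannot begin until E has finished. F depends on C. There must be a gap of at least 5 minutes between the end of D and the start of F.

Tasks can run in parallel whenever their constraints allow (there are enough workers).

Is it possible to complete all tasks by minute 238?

No

A waits on its own release at minute 5, so it starts at minute 5 and finishes at 5 + 55 = minute 60.
C cannot begin until A (finishes minute 60). It runs from minute 60 to 60 + 55 = minute 115.
E waits on C (finishes minute 115), so it starts at minute 115 and finishes at 115 + 70 = minute 185.
D cannot start until A (finishes minute 60); C (finishes minute 115). The controlling bound is minute 115, so D finishes at 115 + 50 = minute 165.
F needs all of E (finishes minute 185); C (finishes minute 115); D (finishes minute 165, plus 5-minute gap → minute 170). That puts its earliest start at minute 185; it finishes at 185 + 25 = minute 210.
G has to wait for F (finishes minute 210, plus 15-minute gap → minute 225); D (finishes minute 165). The latest of these is minute 225, so G runs minute 225 to 225 + 70 = minute 295.
B waits on C (finishes minute 115, plus 10-minute gap → minute 125), so it starts at minute 125 and finishes at 125 + 50 = minute 175.
The earliest everything can be done is minute 295, which is after the deadline of 238, so it is not possible.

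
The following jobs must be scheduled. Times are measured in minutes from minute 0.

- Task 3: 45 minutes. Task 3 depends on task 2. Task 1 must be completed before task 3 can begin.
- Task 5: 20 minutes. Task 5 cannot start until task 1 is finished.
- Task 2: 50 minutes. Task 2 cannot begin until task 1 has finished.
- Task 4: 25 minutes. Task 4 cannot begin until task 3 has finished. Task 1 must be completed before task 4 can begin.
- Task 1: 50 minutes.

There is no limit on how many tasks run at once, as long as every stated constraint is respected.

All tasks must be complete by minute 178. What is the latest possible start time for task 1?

To finish by minute 178, task 4 (duration 25) must start no later than minute 153.
Task 3 feeds into task 4 (must start by minute 153); so task 3 must finish by minute 153 and therefore start by minute 108.
Since task 3 (must start by minute 108) depends on it, task 2 must finish by minute 108. Backing off its 50-minute duration gives a latest start of minute 58.
Task 5 must finish by minute 178; it takes 20 minutes, so it must start by 178 − 20 = minute 158.
Task 1 feeds task 2 (must start by minute 58); task 3 (must start by minute 108); task 4 (must start by minute 153); task 5 (must start by minute 158). Taking the minimum, task 1 must finish by minute 58 and start by 58 − 50 = minute 8.

8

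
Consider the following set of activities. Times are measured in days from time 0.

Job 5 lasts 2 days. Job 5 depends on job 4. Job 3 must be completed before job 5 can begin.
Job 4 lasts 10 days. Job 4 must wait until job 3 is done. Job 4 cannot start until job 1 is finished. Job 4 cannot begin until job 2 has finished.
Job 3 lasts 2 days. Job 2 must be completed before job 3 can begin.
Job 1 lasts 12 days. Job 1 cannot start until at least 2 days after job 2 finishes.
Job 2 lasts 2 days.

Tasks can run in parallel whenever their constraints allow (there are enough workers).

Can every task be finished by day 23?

Nothing blocks job 2, so it runs from day 0 to day 2.
Job 3 cannot begin until job 2 (finishes day 2). It runs from day 2 to 2 + 2 = day 4.
After job 2 (finishes day 2, plus 2-day gap → day 4), job 1 can start at day 4 and finishes at day 16.
Job 4 has to wait for job 3 (finishes day 4); job 1 (finishes day 16); job 2 (finishes day 2). The latest of these is day 16, so job 4 runs day 16 to 16 + 10 = day 26.
Job 5 needs all of job 4 (finishes day 26); job 3 (finishes day 4). That puts its earliest start at day 26; it finishes at 26 + 2 = day 28.
The earliest everything can be done is day 28, which is after the deadline of 23, so it is not possible.

No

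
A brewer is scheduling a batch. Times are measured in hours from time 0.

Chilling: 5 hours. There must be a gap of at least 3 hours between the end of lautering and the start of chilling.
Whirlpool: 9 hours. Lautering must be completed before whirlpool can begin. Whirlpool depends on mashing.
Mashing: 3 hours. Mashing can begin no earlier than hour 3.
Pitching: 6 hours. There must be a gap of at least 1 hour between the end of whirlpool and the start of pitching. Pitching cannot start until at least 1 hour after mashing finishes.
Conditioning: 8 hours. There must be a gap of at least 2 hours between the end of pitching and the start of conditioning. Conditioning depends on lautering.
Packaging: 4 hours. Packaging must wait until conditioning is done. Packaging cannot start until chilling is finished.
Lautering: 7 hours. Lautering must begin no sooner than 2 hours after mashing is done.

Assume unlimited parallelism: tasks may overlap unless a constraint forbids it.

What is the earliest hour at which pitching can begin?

25

Mashing cannot begin until its own release at hour 3. It runs from hour 3 to 3 + 3 = hour 6.
Lautering cannot begin until mashing (finishes hour 6, plus 2-hour gap → hour 8). It runs from hour 8 to 8 + 7 = hour 15.
Whirlpool needs all of lautering (finishes hour 15); mashing (finishes hour 6). That puts its earliest start at hour 15; it finishes at 15 + 9 = hour 24.
Pitching waits on whirlpool (finishes hour 24, plus 1-hour gap → hour 25); mashing (finishes hour 6, plus 1-hour gap → hour 7). The latest of these is hour 25, which is the earliest pitching can start.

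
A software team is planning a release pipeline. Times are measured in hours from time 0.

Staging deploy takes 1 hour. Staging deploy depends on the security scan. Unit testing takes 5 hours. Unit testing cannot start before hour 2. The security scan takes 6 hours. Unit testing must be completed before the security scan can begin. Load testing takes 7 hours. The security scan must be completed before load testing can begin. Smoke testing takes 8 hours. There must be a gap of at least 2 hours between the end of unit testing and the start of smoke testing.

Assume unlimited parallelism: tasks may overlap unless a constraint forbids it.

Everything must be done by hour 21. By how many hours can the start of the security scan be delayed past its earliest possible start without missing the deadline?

1

After its own release at hour 2, unit testing can start at hour 2 and finishes at hour 7.
The security scan waits on unit testing (finishes hour 7), so it starts at hour 7 and finishes at 7 + 6 = hour 13.

Working backward from the deadline:
To finish by hour 21, staging deploy (duration 1) must start no later than hour 20.
To finish by hour 21, load testing (duration 7) must start no later than hour 14.
The security scan has several dependents: staging deploy (must start by hour 20); load testing (must start by hour 14). The earliest of those limits is hour 14, so the security scan must start by 14 − 6 = hour 8.
So the security scan can start as early as hour 7 and as late as hour 8, giving 8 − 7 = 1 hour of slack.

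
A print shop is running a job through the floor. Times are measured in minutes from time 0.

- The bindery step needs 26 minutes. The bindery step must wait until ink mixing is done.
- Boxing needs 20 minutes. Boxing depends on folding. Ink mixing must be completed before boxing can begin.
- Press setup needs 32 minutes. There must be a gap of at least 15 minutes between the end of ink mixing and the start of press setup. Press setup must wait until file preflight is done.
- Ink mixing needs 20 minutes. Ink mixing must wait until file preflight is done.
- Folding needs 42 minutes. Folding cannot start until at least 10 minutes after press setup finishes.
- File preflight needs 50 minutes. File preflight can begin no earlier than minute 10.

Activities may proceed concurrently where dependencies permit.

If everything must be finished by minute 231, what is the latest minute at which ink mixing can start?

Boxing must finish by minute 231; it takes 20 minutes, so it must start by 231 − 20 = minute 211.
Folding feeds into boxing (must start by minute 211); so folding must finish by minute 211 and therefore start by minute 169.
Since folding (must start by minute 169, minus 10-minute gap → minute 159) depends on it, press setup must finish by minute 159. Backing off its 32-minute duration gives a latest start of minute 127.
Nothing follows the bindery step; the deadline of minute 231 is its only limit. It must start by 231 − 26 = minute 205.
For ink mixing: press setup (must start by minute 127, minus 15-minute gap → minute 112); the bindery step (must start by minute 205); boxing (must start by minute 211). The most restrictive is minute 112; with a 20-minute duration, ink mixing must start by minute 92.

92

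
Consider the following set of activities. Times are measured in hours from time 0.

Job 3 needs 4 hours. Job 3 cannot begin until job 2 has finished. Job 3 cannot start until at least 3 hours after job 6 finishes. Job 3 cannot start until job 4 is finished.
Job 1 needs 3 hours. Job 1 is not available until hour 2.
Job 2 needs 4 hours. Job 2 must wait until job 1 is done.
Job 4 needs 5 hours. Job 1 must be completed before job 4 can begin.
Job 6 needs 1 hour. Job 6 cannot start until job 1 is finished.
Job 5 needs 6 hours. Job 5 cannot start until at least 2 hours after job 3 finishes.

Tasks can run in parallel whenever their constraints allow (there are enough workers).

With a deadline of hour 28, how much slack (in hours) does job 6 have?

7

After its own release at hour 2, job 1 can start at hour 2 and finishes at hour 5.
Job 6 cannot begin until job 1 (finishes hour 5). It runs from hour 5 to 5 + 1 = hour 6.

Working backward from the deadline:
Nothing follows job 5; the deadline of hour 28 is its only limit. It must start by 28 − 6 = hour 22.
Job 3 has to be done before job 5 (must start by hour 22, minus 2-hour gap → hour 20). That means finishing by hour 20, i.e. starting by 20 − 4 = hour 16.
Job 6 feeds into job 3 (must start by hour 16, minus 3-hour gap → hour 13); so job 6 must finish by hour 13 and therefore start by hour 12.
So job 6 can start as early as hour 5 and as late as hour 12, giving 12 − 5 = 7 hours of slack.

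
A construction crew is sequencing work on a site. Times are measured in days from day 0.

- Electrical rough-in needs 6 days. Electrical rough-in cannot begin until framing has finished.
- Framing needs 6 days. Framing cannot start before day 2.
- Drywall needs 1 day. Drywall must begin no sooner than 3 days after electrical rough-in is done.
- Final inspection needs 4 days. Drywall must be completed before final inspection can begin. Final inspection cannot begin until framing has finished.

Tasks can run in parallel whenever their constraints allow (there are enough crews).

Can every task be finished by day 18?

Framing cannot begin until its own release at day 2. It runs from day 2 to 2 + 6 = day 8.
Electrical rough-in waits on framing (finishes day 8), so it starts at day 8 and finishes at 8 + 6 = day 14.
Drywall waits on electrical rough-in (finishes day 14, plus 3-day gap → day 17), so it starts at day 17 and finishes at 17 + 1 = day 18.
Final inspection needs all of drywall (finishes day 18); framing (finishes day 8). That puts its earliest start at day 18; it finishes at 18 + 4 = day 22.
The earliest everything can be done is day 22, which is after the deadline of 18, so it is not possible.

No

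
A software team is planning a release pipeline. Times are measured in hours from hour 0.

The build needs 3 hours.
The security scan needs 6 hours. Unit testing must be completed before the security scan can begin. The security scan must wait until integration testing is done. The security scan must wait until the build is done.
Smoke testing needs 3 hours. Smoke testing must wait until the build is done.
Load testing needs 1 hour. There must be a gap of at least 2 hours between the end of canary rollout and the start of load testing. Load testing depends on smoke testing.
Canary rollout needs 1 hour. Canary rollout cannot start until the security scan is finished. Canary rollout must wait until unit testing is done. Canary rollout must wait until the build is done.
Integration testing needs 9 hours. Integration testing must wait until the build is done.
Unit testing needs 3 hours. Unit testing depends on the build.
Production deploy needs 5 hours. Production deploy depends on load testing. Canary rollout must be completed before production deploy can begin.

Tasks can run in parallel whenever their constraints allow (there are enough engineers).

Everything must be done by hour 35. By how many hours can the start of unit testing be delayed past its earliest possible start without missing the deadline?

14

The build can start immediately at hour 0; it finishes at hour 3.
Unit testing waits on the build (finishes hour 3), so it starts at hour 3 and finishes at 3 + 3 = hour 6.

Working backward from the deadline:
Production deploy has no dependents, so it just needs to finish by hour 35. Starting by 35 − 5 = hour 30 achieves that.
Since production deploy (must start by hour 30) depends on it, load testing must finish by hour 30. Backing off its 1-hour duration gives a latest start of hour 29.
For canary rollout: load testing (must start by hour 29, minus 2-hour gap → hour 27); production deploy (must start by hour 30). The most restrictive is hour 27; with a 1-hour duration, canary rollout must start by hour 26.
The security scan feeds into canary rollout (must start by hour 26); so the security scan must finish by hour 26 and therefore start by hour 20.
For unit testing: the security scan (must start by hour 20); canary rollout (must start by hour 26). The most restrictive is hour 20; with a 3-hour duration, unit testing must start by hour 17.
So unit testing can start as early as hour 3 and as late as hour 17, giving 17 − 3 = 14 hours of slack.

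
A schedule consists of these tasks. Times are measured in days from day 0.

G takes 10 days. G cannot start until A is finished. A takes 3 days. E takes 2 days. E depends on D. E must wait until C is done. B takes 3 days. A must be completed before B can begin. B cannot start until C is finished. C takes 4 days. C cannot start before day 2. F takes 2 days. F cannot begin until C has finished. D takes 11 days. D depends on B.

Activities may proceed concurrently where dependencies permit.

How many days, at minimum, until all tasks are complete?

22

C cannot begin until its own release at day 2. It runs from day 2 to 2 + 4 = day 6.
After C (finishes day 6), F can start at day 6 and finishes at day 8.
Nothing blocks A, so it runs from day 0 to day 3.
G cannot begin until A (finishes day 3). It runs from day 3 to 3 + 10 = day 13.
B needs all of A (finishes day 3); C (finishes day 6). That puts its earliest start at day 6; it finishes at 6 + 3 = day 9.
After B (finishes day 9), D can start at day 9 and finishes at day 20.
E needs all of D (finishes day 20); C (finishes day 6). That puts its earliest start at day 20; it finishes at 20 + 2 = day 22.
All tasks are finished once the last one completes. Finish times: A at 3, B at 9, C at 6, D at 20, E at 22, F at 8, G at 13. The latest is day 22.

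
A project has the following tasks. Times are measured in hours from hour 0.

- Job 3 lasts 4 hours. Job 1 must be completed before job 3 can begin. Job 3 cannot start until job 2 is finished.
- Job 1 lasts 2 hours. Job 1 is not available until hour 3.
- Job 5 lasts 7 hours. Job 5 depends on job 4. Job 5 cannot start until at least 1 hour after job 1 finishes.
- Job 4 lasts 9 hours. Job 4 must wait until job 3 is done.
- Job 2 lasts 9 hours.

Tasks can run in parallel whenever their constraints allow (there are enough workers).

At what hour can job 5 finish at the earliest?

Job 2 has no prerequisites, so it starts at hour 0 and finishes at hour 9.
Job 1 waits on its own release at hour 3, so it starts at hour 3 and finishes at 3 + 2 = hour 5.
Job 3 cannot start until job 1 (finishes hour 5); job 2 (finishes hour 9). The controlling bound is hour 9, so job 3 finishes at 9 + 4 = hour 13.
After job 3 (finishes hour 13), job 4 can start at hour 13 and finishes at hour 22.
Job 5 has to wait for job 4 (finishes hour 22); job 1 (finishes hour 5, plus 1-hour gap → hour 6). The latest of these is hour 22, so job 5 runs hour 22 to 22 + 7 = hour 29.

29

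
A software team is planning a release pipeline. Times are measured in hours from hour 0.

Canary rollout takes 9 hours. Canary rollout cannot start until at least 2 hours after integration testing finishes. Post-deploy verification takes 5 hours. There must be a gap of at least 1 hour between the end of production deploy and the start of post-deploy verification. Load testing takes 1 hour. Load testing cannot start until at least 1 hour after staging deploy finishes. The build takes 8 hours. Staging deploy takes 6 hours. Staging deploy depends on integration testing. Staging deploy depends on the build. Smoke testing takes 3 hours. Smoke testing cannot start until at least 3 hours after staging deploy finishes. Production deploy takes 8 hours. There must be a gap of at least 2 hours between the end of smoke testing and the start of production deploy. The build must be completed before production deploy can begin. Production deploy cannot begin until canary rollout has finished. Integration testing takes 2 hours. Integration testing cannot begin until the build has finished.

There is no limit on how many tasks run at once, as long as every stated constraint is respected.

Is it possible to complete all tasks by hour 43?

The build has no prerequisites, so it starts at hour 0 and finishes at hour 8.
After the build (finishes hour 8), integration testing can start at hour 8 and finishes at hour 10.
Canary rollout waits on integration testing (finishes hour 10, plus 2-hour gap → hour 12), so it starts at hour 12 and finishes at 12 + 9 = hour 21.
Staging deploy cannot start until integration testing (finishes hour 10); the build (finishes hour 8). The controlling bound is hour 10, so staging deploy finishes at 10 + 6 = hour 16.
Load testing waits on staging deploy (finishes hour 16, plus 1-hour gap → hour 17), so it starts at hour 17 and finishes at 17 + 1 = hour 18.
After staging deploy (finishes hour 16, plus 3-hour gap → hour 19), smoke testing can start at hour 19 and finishes at hour 22.
For production deploy: smoke testing (finishes hour 22, plus 2-hour gap → hour 24); the build (finishes hour 8); canary rollout (finishes hour 21). Taking the maximum gives a start of hour 24, and it finishes at 24 + 8 = hour 32.
Post-deploy verification waits on production deploy (finishes hour 32, plus 1-hour gap → hour 33), so it starts at hour 33 and finishes at 33 + 5 = hour 38.
Every task is finished by hour 38, which is no later than the deadline of 43, so the schedule is feasible.

Yes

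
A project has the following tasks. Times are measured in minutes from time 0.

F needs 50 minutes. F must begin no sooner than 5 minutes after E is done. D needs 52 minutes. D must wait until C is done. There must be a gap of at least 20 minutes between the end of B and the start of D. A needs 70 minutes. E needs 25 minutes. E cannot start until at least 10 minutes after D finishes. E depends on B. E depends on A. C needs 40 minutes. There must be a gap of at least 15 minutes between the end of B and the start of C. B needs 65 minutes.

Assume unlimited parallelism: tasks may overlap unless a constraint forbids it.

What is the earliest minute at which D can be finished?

Nothing blocks B, so it runs from minute 0 to minute 65.
After B (finishes minute 65, plus 15-minute gap → minute 80), C can start at minute 80 and finishes at minute 120.
D needs all of C (finishes minute 120); B (finishes minute 65, plus 20-minute gap → minute 85). That puts its earliest start at minute 120; it finishes at 120 + 52 = minute 172.

172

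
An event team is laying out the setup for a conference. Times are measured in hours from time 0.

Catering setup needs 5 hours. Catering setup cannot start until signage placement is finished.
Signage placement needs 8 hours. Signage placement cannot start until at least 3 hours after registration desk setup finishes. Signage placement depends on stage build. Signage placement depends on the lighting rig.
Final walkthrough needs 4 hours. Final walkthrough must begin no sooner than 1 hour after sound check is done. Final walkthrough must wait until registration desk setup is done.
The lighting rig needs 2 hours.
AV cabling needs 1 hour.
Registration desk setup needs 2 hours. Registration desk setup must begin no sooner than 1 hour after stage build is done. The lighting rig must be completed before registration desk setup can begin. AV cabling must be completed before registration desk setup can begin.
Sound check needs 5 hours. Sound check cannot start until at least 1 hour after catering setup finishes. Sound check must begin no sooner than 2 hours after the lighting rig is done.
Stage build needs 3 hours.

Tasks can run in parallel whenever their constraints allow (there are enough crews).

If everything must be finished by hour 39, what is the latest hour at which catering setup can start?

To finish by hour 39, final walkthrough (duration 4) must start no later than hour 35.
Sound check must finish before final walkthrough (must start by hour 35, minus 1-hour gap → hour 34). With a 5-hour duration, sound check must start by 34 − 5 = hour 29.
Catering setup feeds into sound check (must start by hour 29, minus 1-hour gap → hour 28); so catering setup must finish by hour 28 and therefore start by hour 23.

23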